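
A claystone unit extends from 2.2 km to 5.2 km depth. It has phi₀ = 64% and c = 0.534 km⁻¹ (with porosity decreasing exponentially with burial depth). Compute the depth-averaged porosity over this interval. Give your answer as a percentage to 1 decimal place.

⟨phi⟩ = (1/(d₂−d₁)) ∫ phi₀ e^(−cd) dd = phi₀·(e^(−c·d₁) − e^(−c·d₂)) / (c·(d₂−d₁))
e^(−0.534×2.2) = 0.3089; e^(−0.534×5.2) = 0.0622
⟨phi⟩ = 0.64 × (0.3089 − 0.0622) / (0.534 × 3) = 0.64 × 0.1540 = 0.0985

9.9%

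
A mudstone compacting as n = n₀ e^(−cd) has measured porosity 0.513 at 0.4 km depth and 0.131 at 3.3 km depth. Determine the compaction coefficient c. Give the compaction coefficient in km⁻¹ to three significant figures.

Athy: n(d) = n₀ e^(−cd) ⇒ n₁/n₂ = e^{c(d₂−d₁)} ⇒ c = ln(n₁/n₂)/(d₂−d₁)
c = ln(0.513/0.131) / (3.3 − 0.4) = ln(3.916) / 2.9 = 1.3651 / 2.9 = 0.4707 km⁻¹

0.471 km⁻¹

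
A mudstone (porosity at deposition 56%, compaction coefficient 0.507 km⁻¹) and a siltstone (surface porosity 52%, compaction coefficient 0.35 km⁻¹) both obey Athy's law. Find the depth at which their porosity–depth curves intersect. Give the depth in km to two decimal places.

0.47 km

Set φ₀ₐ e^(−cₐd) = φ₀ᵦ e^(−cᵦd) ⇒ ln(φ₀ₐ/φ₀ᵦ) = (cₐ − cᵦ)·d
d = ln(0.56/0.52) / (0.507 − 0.35) = 0.0741 / 0.157 = 0.472 km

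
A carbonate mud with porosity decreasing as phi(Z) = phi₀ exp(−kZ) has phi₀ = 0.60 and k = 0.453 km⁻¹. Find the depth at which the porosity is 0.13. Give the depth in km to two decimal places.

Invert Athy's law: Z = ln(phi₀/phi) / k
Z = ln(0.6/0.13) / 0.453 = ln(4.615) / 0.453 = 1.5294 / 0.453 = 3.376 km

3.38 km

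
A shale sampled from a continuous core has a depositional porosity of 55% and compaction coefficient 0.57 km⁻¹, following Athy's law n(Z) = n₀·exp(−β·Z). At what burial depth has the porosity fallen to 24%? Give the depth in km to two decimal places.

1.45 km

Invert Athy's law: Z = ln(n₀/n) / β
Z = ln(0.55/0.24) / 0.57 = ln(2.292) / 0.57 = 0.8293 / 0.57 = 1.455 km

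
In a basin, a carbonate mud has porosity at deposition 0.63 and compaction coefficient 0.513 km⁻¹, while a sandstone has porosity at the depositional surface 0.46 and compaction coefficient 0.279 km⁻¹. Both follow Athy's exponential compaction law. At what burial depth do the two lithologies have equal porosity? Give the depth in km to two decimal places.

1.34 km

Set φ₀ₐ e^(−cₐd) = φ₀ᵦ e^(−cᵦd) ⇒ ln(φ₀ₐ/φ₀ᵦ) = (cₐ − cᵦ)·d
d = ln(0.63/0.46) / (0.513 − 0.279) = 0.3145 / 0.234 = 1.344 km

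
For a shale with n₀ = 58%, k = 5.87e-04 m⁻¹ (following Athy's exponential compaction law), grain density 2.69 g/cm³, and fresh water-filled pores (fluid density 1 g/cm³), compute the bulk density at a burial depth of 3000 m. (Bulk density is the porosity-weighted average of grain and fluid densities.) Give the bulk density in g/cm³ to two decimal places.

2.52 g/cm³

Working in km (1 km = 1000 m; k in km⁻¹ = k in m⁻¹ × 1000):
Porosity at depth: n = 0.58·exp(−0.587×3) = 0.58×0.1719 = 0.0997
Bulk density: ρ_b = (1−n)ρ_g + n·ρ_f = 0.9003×2.69 + 0.0997×1
       = 2.422 + 0.100 = 2.522 g/cm³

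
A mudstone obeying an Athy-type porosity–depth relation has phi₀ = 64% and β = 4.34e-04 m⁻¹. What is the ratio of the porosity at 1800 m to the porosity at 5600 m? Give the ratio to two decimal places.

Working in km (1 km = 1000 m; β in km⁻¹ = β in m⁻¹ × 1000):
phi(d₁)/phi(d₂) = e^(−β·d₁)/e^(−β·d₂) = e^{β(d₂−d₁)}
= exp(0.434 × 3.8) = exp(1.649) = 5.2028

5.20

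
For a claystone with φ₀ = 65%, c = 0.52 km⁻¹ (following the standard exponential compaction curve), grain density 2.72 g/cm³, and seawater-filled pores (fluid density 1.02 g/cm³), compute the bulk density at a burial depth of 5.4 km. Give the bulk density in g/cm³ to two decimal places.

2.65 g/cm³

Porosity at depth: φ = 0.65·exp(−0.52×5.4) = 0.65×0.0603 = 0.0392
Bulk density: ρ_b = (1−φ)ρ_g + φ·ρ_f = 0.9608×2.72 + 0.0392×1.02
       = 2.613 + 0.040 = 2.653 g/cm³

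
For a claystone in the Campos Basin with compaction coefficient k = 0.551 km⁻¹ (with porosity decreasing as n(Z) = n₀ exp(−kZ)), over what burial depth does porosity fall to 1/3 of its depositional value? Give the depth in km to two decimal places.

1.99 km

n/n₀ = 1/3 ⇒ exp(−k·Z) = 1/3 ⇒ Z = ln(3) / k
Z = 1.0986 / 0.551 = 1.994 km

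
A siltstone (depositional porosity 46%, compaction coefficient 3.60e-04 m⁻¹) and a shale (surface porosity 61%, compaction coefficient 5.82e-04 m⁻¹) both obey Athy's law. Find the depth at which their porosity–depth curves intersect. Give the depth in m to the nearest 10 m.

1270 m

Working in km (1 km = 1000 m; c in km⁻¹ = c in m⁻¹ × 1000):
Set φ₀ₐ e^(−cₐd) = φ₀ᵦ e^(−cᵦd) ⇒ ln(φ₀ₐ/φ₀ᵦ) = (cₐ − cᵦ)·d
d = ln(0.46/0.61) / (0.36 − 0.582) = -0.2822 / -0.222 = 1.271 km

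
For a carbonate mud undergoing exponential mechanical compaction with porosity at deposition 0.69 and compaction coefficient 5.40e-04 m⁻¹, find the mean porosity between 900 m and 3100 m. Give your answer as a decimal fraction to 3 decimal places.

Working in km (1 km = 1000 m; β in km⁻¹ = β in m⁻¹ × 1000):
⟨n⟩ = (1/(d₂−d₁)) ∫ n₀ e^(−βd) dd = n₀·(e^(−β·d₁) − e^(−β·d₂)) / (β·(d₂−d₁))
e^(−0.54×0.9) = 0.6151; e^(−0.54×3.1) = 0.1875
⟨n⟩ = 0.69 × (0.6151 − 0.1875) / (0.54 × 2.2) = 0.69 × 0.3599 = 0.2483

0.248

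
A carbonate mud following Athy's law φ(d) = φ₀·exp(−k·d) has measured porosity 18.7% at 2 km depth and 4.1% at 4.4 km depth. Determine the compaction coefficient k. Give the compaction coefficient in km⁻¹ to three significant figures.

Athy: φ(d) = φ₀ e^(−kd) ⇒ φ₁/φ₂ = e^{k(d₂−d₁)} ⇒ k = ln(φ₁/φ₂)/(d₂−d₁)
k = ln(0.187/0.041) / (4.4 − 2) = ln(4.561) / 2.4 = 1.5175 / 2.4 = 0.6323 km⁻¹

0.632 km⁻¹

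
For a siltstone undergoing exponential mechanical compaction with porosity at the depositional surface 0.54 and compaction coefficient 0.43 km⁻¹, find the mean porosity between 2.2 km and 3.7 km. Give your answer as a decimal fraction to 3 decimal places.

⟨φ⟩ = (1/(d₂−d₁)) ∫ φ₀ e^(−cd) dd = φ₀·(e^(−c·d₁) − e^(−c·d₂)) / (c·(d₂−d₁))
e^(−0.43×2.2) = 0.3883; e^(−0.43×3.7) = 0.2037
⟨φ⟩ = 0.54 × (0.3883 − 0.2037) / (0.43 × 1.5) = 0.54 × 0.2862 = 0.1545

0.155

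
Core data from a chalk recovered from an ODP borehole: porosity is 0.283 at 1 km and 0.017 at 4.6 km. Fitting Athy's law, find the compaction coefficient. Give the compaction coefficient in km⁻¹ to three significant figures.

0.781 km⁻¹

Athy: phi(z) = phi₀ e^(−kz) ⇒ phi₁/phi₂ = e^{k(z₂−z₁)} ⇒ k = ln(phi₁/phi₂)/(z₂−z₁)
k = ln(0.283/0.017) / (4.6 − 1) = ln(16.65) / 3.6 = 2.8122 / 3.6 = 0.7812 km⁻¹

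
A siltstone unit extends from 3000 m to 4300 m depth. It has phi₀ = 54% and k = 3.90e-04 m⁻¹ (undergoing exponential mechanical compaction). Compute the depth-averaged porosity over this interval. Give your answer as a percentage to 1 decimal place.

13.1%

Working in km (1 km = 1000 m; k in km⁻¹ = k in m⁻¹ × 1000):
⟨phi⟩ = (1/(d₂−d₁)) ∫ phi₀ e^(−kd) dd = phi₀·(e^(−k·d₁) − e^(−k·d₂)) / (k·(d₂−d₁))
e^(−0.39×3) = 0.3104; e^(−0.39×4.3) = 0.1869
⟨phi⟩ = 0.54 × (0.3104 − 0.1869) / (0.39 × 1.3) = 0.54 × 0.2435 = 0.1315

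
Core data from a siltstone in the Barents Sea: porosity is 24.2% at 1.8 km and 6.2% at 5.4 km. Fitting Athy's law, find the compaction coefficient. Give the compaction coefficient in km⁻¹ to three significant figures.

Athy: n(Z) = n₀ e^(−cZ) ⇒ n₁/n₂ = e^{c(Z₂−Z₁)} ⇒ c = ln(n₁/n₂)/(Z₂−Z₁)
c = ln(0.242/0.062) / (5.4 − 1.8) = ln(3.903) / 3.6 = 1.3618 / 3.6 = 0.3783 km⁻¹

0.378 km⁻¹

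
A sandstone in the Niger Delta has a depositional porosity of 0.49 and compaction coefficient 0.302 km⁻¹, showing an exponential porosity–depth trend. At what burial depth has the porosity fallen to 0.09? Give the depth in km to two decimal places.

Invert Athy's law: z = ln(φ₀/φ) / k
z = ln(0.49/0.09) / 0.302 = ln(5.444) / 0.302 = 1.6946 / 0.302 = 5.611 km

5.61 km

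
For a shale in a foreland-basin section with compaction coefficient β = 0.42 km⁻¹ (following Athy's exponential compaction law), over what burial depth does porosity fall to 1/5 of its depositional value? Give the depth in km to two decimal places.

n/n₀ = 1/5 ⇒ exp(−β·Z) = 1/5 ⇒ Z = ln(5) / β
Z = 1.6094 / 0.42 = 3.832 km

3.83 km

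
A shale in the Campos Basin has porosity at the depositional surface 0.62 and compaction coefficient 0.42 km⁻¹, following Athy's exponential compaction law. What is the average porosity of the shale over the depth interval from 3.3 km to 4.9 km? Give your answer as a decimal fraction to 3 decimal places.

0.113

⟨φ⟩ = (1/(z₂−z₁)) ∫ φ₀ e^(−βz) dz = φ₀·(e^(−β·z₁) − e^(−β·z₂)) / (β·(z₂−z₁))
e^(−0.42×3.3) = 0.2501; e^(−0.42×4.9) = 0.1277
⟨φ⟩ = 0.62 × (0.2501 − 0.1277) / (0.42 × 1.6) = 0.62 × 0.1821 = 0.1129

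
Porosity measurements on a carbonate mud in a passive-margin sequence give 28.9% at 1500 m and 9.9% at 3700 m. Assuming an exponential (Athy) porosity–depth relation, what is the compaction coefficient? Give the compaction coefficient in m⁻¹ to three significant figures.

0.000487 m⁻¹

Working in km (1 km = 1000 m; k in km⁻¹ = k in m⁻¹ × 1000):
Athy: phi(z) = phi₀ e^(−kz) ⇒ phi₁/phi₂ = e^{k(z₂−z₁)} ⇒ k = ln(phi₁/phi₂)/(z₂−z₁)
k = ln(0.289/0.099) / (3.7 − 1.5) = ln(2.919) / 2.2 = 1.0713 / 2.2 = 0.487 km⁻¹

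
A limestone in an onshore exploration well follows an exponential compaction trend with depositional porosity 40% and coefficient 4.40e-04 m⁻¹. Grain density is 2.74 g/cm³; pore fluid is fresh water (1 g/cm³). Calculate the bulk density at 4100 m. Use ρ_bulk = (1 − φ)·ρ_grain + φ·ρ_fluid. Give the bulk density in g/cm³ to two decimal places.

2.63 g/cm³

Working in km (1 km = 1000 m; β in km⁻¹ = β in m⁻¹ × 1000):
Porosity at depth: φ = 0.4·exp(−0.44×4.1) = 0.4×0.1646 = 0.0659
Bulk density: ρ_b = (1−φ)ρ_g + φ·ρ_f = 0.9341×2.74 + 0.0659×1
       = 2.560 + 0.066 = 2.625 g/cm³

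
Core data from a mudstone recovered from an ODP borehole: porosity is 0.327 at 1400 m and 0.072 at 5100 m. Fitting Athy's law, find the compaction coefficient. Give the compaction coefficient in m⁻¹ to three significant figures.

0.000409 m⁻¹

Working in km (1 km = 1000 m; β in km⁻¹ = β in m⁻¹ × 1000):
Athy: n(d) = n₀ e^(−βd) ⇒ n₁/n₂ = e^{β(d₂−d₁)} ⇒ β = ln(n₁/n₂)/(d₂−d₁)
β = ln(0.327/0.072) / (5.1 − 1.4) = ln(4.542) / 3.7 = 1.5133 / 3.7 = 0.409 km⁻¹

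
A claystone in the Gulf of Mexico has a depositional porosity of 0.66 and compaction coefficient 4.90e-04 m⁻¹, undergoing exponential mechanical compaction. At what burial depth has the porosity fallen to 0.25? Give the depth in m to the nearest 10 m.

Working in km (1 km = 1000 m; β in km⁻¹ = β in m⁻¹ × 1000):
Invert Athy's law: d = ln(n₀/n) / β
d = ln(0.66/0.25) / 0.49 = ln(2.64) / 0.49 = 0.9708 / 0.49 = 1.981 km

1980 m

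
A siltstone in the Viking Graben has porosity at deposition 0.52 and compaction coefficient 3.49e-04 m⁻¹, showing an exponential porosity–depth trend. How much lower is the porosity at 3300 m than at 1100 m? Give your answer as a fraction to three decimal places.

Working in km (1 km = 1000 m; β in km⁻¹ = β in m⁻¹ × 1000):
φ(1.1) = 0.52·e^(−0.349×1.1) = 0.3542
φ(3.3) = 0.52·e^(−0.349×3.3) = 0.1644
Δφ = 0.3542 − 0.1644 = 0.1899

0.190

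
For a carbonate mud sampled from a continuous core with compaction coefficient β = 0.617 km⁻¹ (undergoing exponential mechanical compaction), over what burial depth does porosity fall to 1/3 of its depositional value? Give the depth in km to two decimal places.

φ/φ₀ = 1/3 ⇒ exp(−β·z) = 1/3 ⇒ z = ln(3) / β
z = 1.0986 / 0.617 = 1.781 km

1.78 km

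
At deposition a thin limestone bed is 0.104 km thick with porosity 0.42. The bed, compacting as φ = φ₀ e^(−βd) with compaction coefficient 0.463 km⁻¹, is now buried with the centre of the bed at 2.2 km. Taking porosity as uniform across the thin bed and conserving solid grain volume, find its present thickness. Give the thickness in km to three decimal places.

0.071 km

Porosity at 2.2 km: φ = 0.42·exp(−0.463×2.2) = 0.1517
Solid-volume conservation: h(1−φ) = h₀(1−φ₀) ⇒ h = h₀·(1−φ₀)/(1−φ)
h = 0.104 × (1 − 0.42)/(1 − 0.1517) = 0.104 × 0.6837 = 0.0711 km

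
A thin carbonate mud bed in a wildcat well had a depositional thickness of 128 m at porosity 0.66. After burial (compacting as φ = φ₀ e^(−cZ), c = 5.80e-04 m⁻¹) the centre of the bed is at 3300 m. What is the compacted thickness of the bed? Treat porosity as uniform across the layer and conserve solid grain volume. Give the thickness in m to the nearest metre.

48 m

Working in km (1 km = 1000 m; c in km⁻¹ = c in m⁻¹ × 1000):
Porosity at 3.3 km: φ = 0.66·exp(−0.58×3.3) = 0.0973
Solid-volume conservation: h(1−φ) = h₀(1−φ₀) ⇒ h = h₀·(1−φ₀)/(1−φ)
h = 0.128 × (1 − 0.66)/(1 − 0.0973) = 0.128 × 0.3767 = 0.0482 km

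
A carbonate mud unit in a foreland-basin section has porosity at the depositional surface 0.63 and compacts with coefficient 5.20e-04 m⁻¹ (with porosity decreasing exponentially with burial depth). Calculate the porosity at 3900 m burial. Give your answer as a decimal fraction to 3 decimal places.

Working in km (1 km = 1000 m; c in km⁻¹ = c in m⁻¹ × 1000):
n = n₀·exp(−c·z) = 0.63 × exp(−0.52 × 3.9) = 0.63 × exp(−2.028)
  = 0.63 × 0.1316 = 0.0829

0.083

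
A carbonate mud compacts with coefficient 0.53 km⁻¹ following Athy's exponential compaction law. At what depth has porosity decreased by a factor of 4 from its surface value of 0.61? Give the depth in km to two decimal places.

2.62 km

φ/φ₀ = 1/4 ⇒ exp(−c·Z) = 1/4 ⇒ Z = ln(4) / c
Z = 1.3863 / 0.53 = 2.616 km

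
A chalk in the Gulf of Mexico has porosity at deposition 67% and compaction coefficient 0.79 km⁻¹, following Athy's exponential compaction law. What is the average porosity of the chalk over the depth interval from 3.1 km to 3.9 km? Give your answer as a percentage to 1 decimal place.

4.3%

⟨phi⟩ = (1/(z₂−z₁)) ∫ phi₀ e^(−βz) dz = phi₀·(e^(−β·z₁) − e^(−β·z₂)) / (β·(z₂−z₁))
e^(−0.79×3.1) = 0.0864; e^(−0.79×3.9) = 0.0459
⟨phi⟩ = 0.67 × (0.0864 − 0.0459) / (0.79 × 0.8) = 0.67 × 0.0640 = 0.0429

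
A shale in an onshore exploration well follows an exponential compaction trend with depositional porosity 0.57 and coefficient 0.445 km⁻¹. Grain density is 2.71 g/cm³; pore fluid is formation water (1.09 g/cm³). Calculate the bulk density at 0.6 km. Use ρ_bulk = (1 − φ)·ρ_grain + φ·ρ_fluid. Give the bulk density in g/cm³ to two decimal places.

Porosity at depth: φ = 0.57·exp(−0.445×0.6) = 0.57×0.7657 = 0.4364
Bulk density: ρ_b = (1−φ)ρ_g + φ·ρ_f = 0.5636×2.71 + 0.4364×1.09
       = 1.527 + 0.476 = 2.003 g/cm³

2.00 g/cm³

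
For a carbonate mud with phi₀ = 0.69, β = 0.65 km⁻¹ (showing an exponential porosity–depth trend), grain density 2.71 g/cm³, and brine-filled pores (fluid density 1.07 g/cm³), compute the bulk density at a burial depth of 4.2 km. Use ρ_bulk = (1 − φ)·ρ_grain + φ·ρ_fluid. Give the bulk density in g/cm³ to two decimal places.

2.64 g/cm³

Porosity at depth: phi = 0.69·exp(−0.65×4.2) = 0.69×0.0652 = 0.0450
Bulk density: ρ_b = (1−phi)ρ_g + phi·ρ_f = 0.9550×2.71 + 0.0450×1.07
       = 2.588 + 0.048 = 2.636 g/cm³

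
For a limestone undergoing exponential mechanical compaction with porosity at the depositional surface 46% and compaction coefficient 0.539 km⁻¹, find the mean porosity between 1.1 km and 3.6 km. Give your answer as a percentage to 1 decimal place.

14.0%

⟨φ⟩ = (1/(d₂−d₁)) ∫ φ₀ e^(−kd) dd = φ₀·(e^(−k·d₁) − e^(−k·d₂)) / (k·(d₂−d₁))
e^(−0.539×1.1) = 0.5527; e^(−0.539×3.6) = 0.1436
⟨φ⟩ = 0.46 × (0.5527 − 0.1436) / (0.539 × 2.5) = 0.46 × 0.3036 = 0.1396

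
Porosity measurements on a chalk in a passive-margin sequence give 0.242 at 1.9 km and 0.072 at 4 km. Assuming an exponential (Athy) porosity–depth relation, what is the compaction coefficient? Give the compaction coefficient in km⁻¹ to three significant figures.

0.577 km⁻¹

Athy: n(d) = n₀ e^(−kd) ⇒ n₁/n₂ = e^{k(d₂−d₁)} ⇒ k = ln(n₁/n₂)/(d₂−d₁)
k = ln(0.242/0.072) / (4 − 1.9) = ln(3.361) / 2.1 = 1.2123 / 2.1 = 0.5773 km⁻¹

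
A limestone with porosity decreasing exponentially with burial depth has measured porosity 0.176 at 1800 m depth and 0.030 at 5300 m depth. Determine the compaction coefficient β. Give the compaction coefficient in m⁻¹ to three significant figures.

Working in km (1 km = 1000 m; β in km⁻¹ = β in m⁻¹ × 1000):
Athy: φ(Z) = φ₀ e^(−βZ) ⇒ φ₁/φ₂ = e^{β(Z₂−Z₁)} ⇒ β = ln(φ₁/φ₂)/(Z₂−Z₁)
β = ln(0.176/0.03) / (5.3 − 1.8) = ln(5.867) / 3.5 = 1.7693 / 3.5 = 0.5055 km⁻¹

0.000506 m⁻¹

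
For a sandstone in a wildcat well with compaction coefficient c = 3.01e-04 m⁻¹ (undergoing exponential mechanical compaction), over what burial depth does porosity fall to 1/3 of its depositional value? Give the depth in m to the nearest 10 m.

3650 m

Working in km (1 km = 1000 m; c in km⁻¹ = c in m⁻¹ × 1000):
φ/φ₀ = 1/3 ⇒ exp(−c·z) = 1/3 ⇒ z = ln(3) / c
z = 1.0986 / 0.301 = 3.650 km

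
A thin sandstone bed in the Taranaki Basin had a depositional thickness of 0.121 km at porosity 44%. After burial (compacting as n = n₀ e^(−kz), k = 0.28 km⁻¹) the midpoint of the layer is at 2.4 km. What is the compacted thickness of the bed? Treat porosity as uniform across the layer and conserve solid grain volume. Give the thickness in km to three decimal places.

0.087 km

Porosity at 2.4 km: n = 0.44·exp(−0.28×2.4) = 0.2247
Solid-volume conservation: h(1−n) = h₀(1−n₀) ⇒ h = h₀·(1−n₀)/(1−n)
h = 0.121 × (1 − 0.44)/(1 − 0.2247) = 0.121 × 0.7223 = 0.0874 km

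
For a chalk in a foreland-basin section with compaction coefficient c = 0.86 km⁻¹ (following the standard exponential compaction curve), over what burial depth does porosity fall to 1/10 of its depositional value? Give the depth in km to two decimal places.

n/n₀ = 1/10 ⇒ exp(−c·Z) = 1/10 ⇒ Z = ln(10) / c
Z = 2.3026 / 0.86 = 2.677 km

2.68 km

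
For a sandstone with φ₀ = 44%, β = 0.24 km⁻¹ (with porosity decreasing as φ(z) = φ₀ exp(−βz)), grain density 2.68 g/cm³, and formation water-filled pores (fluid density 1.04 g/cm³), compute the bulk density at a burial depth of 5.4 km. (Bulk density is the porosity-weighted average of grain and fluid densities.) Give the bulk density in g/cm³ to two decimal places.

Porosity at depth: φ = 0.44·exp(−0.24×5.4) = 0.44×0.2736 = 0.1204
Bulk density: ρ_b = (1−φ)ρ_g + φ·ρ_f = 0.8796×2.68 + 0.1204×1.04
       = 2.357 + 0.125 = 2.483 g/cm³

2.48 g/cm³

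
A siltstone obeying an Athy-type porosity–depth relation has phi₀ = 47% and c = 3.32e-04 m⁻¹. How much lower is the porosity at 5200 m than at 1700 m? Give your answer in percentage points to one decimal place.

18.4 percentage points

Working in km (1 km = 1000 m; c in km⁻¹ = c in m⁻¹ × 1000):
phi(1.7) = 0.47·e^(−0.332×1.7) = 0.2673
phi(5.2) = 0.47·e^(−0.332×5.2) = 0.0836
Δphi = 0.2673 − 0.0836 = 0.1837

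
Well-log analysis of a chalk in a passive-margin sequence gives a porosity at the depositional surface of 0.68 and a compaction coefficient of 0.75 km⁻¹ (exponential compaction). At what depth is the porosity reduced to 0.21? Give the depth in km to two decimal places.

Invert Athy's law: d = ln(phi₀/phi) / c
d = ln(0.68/0.21) / 0.75 = ln(3.238) / 0.75 = 1.1750 / 0.75 = 1.567 km

1.57 km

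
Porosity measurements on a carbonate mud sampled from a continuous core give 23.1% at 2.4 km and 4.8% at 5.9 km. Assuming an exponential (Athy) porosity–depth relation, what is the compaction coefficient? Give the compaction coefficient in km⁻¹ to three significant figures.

0.449 km⁻¹

Athy: n(d) = n₀ e^(−kd) ⇒ n₁/n₂ = e^{k(d₂−d₁)} ⇒ k = ln(n₁/n₂)/(d₂−d₁)
k = ln(0.231/0.048) / (5.9 − 2.4) = ln(4.812) / 3.5 = 1.5712 / 3.5 = 0.4489 km⁻¹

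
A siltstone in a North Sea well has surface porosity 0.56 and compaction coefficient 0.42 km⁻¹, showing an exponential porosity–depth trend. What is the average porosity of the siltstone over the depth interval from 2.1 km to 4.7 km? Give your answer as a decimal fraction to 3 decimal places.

⟨n⟩ = (1/(Z₂−Z₁)) ∫ n₀ e^(−βZ) dZ = n₀·(e^(−β·Z₁) − e^(−β·Z₂)) / (β·(Z₂−Z₁))
e^(−0.42×2.1) = 0.4140; e^(−0.42×4.7) = 0.1389
⟨n⟩ = 0.56 × (0.4140 − 0.1389) / (0.42 × 2.6) = 0.56 × 0.2519 = 0.1411

0.141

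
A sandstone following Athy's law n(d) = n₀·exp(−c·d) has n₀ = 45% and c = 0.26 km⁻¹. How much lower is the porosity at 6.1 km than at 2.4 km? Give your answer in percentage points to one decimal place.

n(2.4) = 0.45·e^(−0.26×2.4) = 0.2411
n(6.1) = 0.45·e^(−0.26×6.1) = 0.0921
Δn = 0.2411 − 0.0921 = 0.1490

14.9 percentage points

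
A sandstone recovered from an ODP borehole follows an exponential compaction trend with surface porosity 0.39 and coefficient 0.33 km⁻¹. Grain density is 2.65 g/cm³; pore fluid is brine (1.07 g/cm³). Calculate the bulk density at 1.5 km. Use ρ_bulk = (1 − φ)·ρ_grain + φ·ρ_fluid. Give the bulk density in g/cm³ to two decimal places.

2.27 g/cm³

Porosity at depth: phi = 0.39·exp(−0.33×1.5) = 0.39×0.6096 = 0.2377
Bulk density: ρ_b = (1−phi)ρ_g + phi·ρ_f = 0.7623×2.65 + 0.2377×1.07
       = 2.020 + 0.254 = 2.274 g/cm³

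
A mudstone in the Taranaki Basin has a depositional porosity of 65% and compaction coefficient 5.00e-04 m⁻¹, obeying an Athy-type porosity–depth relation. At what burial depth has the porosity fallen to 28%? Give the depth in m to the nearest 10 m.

Working in km (1 km = 1000 m; β in km⁻¹ = β in m⁻¹ × 1000):
Invert Athy's law: z = ln(n₀/n) / β
z = ln(0.65/0.28) / 0.5 = ln(2.321) / 0.5 = 0.8422 / 0.5 = 1.684 km

1680 m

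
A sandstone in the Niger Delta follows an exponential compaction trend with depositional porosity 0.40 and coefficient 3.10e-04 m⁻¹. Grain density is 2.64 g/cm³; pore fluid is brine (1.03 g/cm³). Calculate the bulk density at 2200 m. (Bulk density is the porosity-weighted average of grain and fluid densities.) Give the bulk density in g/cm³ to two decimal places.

Working in km (1 km = 1000 m; β in km⁻¹ = β in m⁻¹ × 1000):
Porosity at depth: phi = 0.4·exp(−0.31×2.2) = 0.4×0.5056 = 0.2022
Bulk density: ρ_b = (1−phi)ρ_g + phi·ρ_f = 0.7978×2.64 + 0.2022×1.03
       = 2.106 + 0.208 = 2.314 g/cm³

2.31 g/cm³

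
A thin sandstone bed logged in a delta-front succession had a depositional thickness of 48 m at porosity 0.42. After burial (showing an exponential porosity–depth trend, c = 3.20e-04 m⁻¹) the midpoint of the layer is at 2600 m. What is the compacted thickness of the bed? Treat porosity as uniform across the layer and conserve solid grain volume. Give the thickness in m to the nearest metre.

34 m

Working in km (1 km = 1000 m; c in km⁻¹ = c in m⁻¹ × 1000):
Porosity at 2.6 km: φ = 0.42·exp(−0.32×2.6) = 0.1828
Solid-volume conservation: h(1−φ) = h₀(1−φ₀) ⇒ h = h₀·(1−φ₀)/(1−φ)
h = 0.048 × (1 − 0.42)/(1 − 0.1828) = 0.048 × 0.7097 = 0.0341 km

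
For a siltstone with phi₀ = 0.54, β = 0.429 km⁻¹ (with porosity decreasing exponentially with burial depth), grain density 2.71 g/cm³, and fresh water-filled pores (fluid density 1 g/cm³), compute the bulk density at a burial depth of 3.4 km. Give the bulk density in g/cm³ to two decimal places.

Porosity at depth: phi = 0.54·exp(−0.429×3.4) = 0.54×0.2326 = 0.1256
Bulk density: ρ_b = (1−phi)ρ_g + phi·ρ_f = 0.8744×2.71 + 0.1256×1
       = 2.370 + 0.126 = 2.495 g/cm³

2.50 g/cm³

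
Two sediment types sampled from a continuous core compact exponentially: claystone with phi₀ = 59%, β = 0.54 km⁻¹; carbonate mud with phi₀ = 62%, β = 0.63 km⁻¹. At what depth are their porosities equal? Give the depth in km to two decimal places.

0.55 km

Set phi₀ₐ e^(−βₐz) = phi₀ᵦ e^(−βᵦz) ⇒ ln(phi₀ₐ/phi₀ᵦ) = (βₐ − βᵦ)·z
z = ln(0.59/0.62) / (0.54 − 0.63) = -0.0496 / -0.09 = 0.551 km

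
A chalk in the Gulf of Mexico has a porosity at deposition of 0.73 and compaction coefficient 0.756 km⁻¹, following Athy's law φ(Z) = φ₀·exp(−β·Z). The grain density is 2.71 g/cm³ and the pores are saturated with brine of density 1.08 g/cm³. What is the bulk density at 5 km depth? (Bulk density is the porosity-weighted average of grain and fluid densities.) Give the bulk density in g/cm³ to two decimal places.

Porosity at depth: φ = 0.73·exp(−0.756×5) = 0.73×0.0228 = 0.0167
Bulk density: ρ_b = (1−φ)ρ_g + φ·ρ_f = 0.9833×2.71 + 0.0167×1.08
       = 2.665 + 0.018 = 2.683 g/cm³

2.68 g/cm³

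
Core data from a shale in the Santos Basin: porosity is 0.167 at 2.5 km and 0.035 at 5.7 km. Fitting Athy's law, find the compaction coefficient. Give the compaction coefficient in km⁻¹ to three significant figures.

0.488 km⁻¹

Athy: phi(z) = phi₀ e^(−βz) ⇒ phi₁/phi₂ = e^{β(z₂−z₁)} ⇒ β = ln(phi₁/phi₂)/(z₂−z₁)
β = ln(0.167/0.035) / (5.7 − 2.5) = ln(4.771) / 3.2 = 1.5626 / 3.2 = 0.4883 km⁻¹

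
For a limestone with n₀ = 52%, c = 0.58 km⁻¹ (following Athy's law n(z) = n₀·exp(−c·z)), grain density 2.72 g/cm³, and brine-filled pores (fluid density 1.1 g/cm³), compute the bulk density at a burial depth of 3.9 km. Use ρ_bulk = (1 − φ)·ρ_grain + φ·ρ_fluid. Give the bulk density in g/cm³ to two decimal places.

2.63 g/cm³

Porosity at depth: n = 0.52·exp(−0.58×3.9) = 0.52×0.1041 = 0.0542
Bulk density: ρ_b = (1−n)ρ_g + n·ρ_f = 0.9458×2.72 + 0.0542×1.1
       = 2.573 + 0.060 = 2.632 g/cm³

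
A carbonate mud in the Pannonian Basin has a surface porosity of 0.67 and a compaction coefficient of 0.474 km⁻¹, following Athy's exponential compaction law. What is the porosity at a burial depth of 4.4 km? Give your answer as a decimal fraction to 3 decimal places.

0.083

phi = phi₀·exp(−c·z) = 0.67 × exp(−0.474 × 4.4) = 0.67 × exp(−2.086)
  = 0.67 × 0.1242 = 0.0832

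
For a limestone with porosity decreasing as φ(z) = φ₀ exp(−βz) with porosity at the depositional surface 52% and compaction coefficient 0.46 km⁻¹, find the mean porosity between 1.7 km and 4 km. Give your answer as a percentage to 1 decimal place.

⟨φ⟩ = (1/(z₂−z₁)) ∫ φ₀ e^(−βz) dz = φ₀·(e^(−β·z₁) − e^(−β·z₂)) / (β·(z₂−z₁))
e^(−0.46×1.7) = 0.4575; e^(−0.46×4) = 0.1588
⟨φ⟩ = 0.52 × (0.4575 − 0.1588) / (0.46 × 2.3) = 0.52 × 0.2823 = 0.1468

14.7%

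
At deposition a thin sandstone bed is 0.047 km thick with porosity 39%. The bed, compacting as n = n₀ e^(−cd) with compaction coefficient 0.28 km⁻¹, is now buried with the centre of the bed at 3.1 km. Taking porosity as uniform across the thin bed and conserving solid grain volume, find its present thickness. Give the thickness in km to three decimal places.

0.034 km

Porosity at 3.1 km: n = 0.39·exp(−0.28×3.1) = 0.1637
Solid-volume conservation: h(1−n) = h₀(1−n₀) ⇒ h = h₀·(1−n₀)/(1−n)
h = 0.047 × (1 − 0.39)/(1 − 0.1637) = 0.047 × 0.7294 = 0.0343 km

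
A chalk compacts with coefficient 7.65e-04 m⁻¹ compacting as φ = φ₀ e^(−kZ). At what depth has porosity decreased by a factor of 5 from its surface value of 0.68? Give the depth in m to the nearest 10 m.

Working in km (1 km = 1000 m; k in km⁻¹ = k in m⁻¹ × 1000):
φ/φ₀ = 1/5 ⇒ exp(−k·Z) = 1/5 ⇒ Z = ln(5) / k
Z = 1.6094 / 0.765 = 2.104 km

2100 m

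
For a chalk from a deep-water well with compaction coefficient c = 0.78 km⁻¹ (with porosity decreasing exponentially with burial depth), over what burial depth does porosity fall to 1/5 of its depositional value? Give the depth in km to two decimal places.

n/n₀ = 1/5 ⇒ exp(−c·d) = 1/5 ⇒ d = ln(5) / c
d = 1.6094 / 0.78 = 2.063 km

2.06 km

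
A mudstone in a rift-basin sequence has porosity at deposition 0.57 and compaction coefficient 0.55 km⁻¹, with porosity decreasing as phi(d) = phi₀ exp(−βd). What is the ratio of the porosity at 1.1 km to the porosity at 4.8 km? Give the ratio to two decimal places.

phi(d₁)/phi(d₂) = e^(−β·d₁)/e^(−β·d₂) = e^{β(d₂−d₁)}
= exp(0.55 × 3.7) = exp(2.035) = 7.6523

7.65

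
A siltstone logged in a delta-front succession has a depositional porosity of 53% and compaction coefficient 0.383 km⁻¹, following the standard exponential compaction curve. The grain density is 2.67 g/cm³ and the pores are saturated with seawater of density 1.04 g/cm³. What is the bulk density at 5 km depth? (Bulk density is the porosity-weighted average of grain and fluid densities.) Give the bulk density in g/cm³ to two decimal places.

2.54 g/cm³

Porosity at depth: φ = 0.53·exp(−0.383×5) = 0.53×0.1473 = 0.0781
Bulk density: ρ_b = (1−φ)ρ_g + φ·ρ_f = 0.9219×2.67 + 0.0781×1.04
       = 2.461 + 0.081 = 2.543 g/cm³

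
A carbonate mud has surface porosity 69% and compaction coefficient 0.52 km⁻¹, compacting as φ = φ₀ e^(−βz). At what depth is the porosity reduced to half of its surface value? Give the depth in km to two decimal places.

φ/φ₀ = 1/2 ⇒ exp(−β·z) = 1/2 ⇒ z = ln(2) / β
z = 0.6931 / 0.52 = 1.333 km

1.33 km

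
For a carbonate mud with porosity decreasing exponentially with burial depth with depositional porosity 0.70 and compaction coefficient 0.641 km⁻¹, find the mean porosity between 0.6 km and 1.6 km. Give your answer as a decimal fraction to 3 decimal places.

0.352

⟨φ⟩ = (1/(Z₂−Z₁)) ∫ φ₀ e^(−βZ) dZ = φ₀·(e^(−β·Z₁) − e^(−β·Z₂)) / (β·(Z₂−Z₁))
e^(−0.641×0.6) = 0.6807; e^(−0.641×1.6) = 0.3586
⟨φ⟩ = 0.7 × (0.6807 − 0.3586) / (0.641 × 1) = 0.7 × 0.5026 = 0.3518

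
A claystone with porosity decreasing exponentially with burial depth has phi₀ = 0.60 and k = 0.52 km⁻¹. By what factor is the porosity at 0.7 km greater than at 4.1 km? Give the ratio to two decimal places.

phi(z₁)/phi(z₂) = e^(−k·z₁)/e^(−k·z₂) = e^{k(z₂−z₁)}
= exp(0.52 × 3.4) = exp(1.768) = 5.8591

5.86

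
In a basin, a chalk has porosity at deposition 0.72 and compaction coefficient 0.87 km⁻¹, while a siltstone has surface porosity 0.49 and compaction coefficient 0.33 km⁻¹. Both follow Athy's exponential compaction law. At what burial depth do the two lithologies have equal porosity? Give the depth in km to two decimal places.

Set n₀ₐ e^(−kₐd) = n₀ᵦ e^(−kᵦd) ⇒ ln(n₀ₐ/n₀ᵦ) = (kₐ − kᵦ)·d
d = ln(0.72/0.49) / (0.87 − 0.33) = 0.3848 / 0.54 = 0.713 km

0.71 km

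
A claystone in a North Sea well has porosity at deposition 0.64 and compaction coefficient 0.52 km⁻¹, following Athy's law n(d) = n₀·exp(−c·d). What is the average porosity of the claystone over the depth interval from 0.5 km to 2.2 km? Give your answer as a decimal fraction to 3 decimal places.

0.328

⟨n⟩ = (1/(d₂−d₁)) ∫ n₀ e^(−cd) dd = n₀·(e^(−c·d₁) − e^(−c·d₂)) / (c·(d₂−d₁))
e^(−0.52×0.5) = 0.7711; e^(−0.52×2.2) = 0.3185
⟨n⟩ = 0.64 × (0.7711 − 0.3185) / (0.52 × 1.7) = 0.64 × 0.5119 = 0.3276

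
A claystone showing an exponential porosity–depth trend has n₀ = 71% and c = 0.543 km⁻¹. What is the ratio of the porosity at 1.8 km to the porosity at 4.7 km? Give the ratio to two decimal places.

n(d₁)/n(d₂) = e^(−c·d₁)/e^(−c·d₂) = e^{c(d₂−d₁)}
= exp(0.543 × 2.9) = exp(1.575) = 4.8293

4.83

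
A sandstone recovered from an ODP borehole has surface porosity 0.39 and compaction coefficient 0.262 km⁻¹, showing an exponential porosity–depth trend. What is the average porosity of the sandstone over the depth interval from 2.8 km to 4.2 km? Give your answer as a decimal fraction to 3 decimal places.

0.157

⟨φ⟩ = (1/(z₂−z₁)) ∫ φ₀ e^(−βz) dz = φ₀·(e^(−β·z₁) − e^(−β·z₂)) / (β·(z₂−z₁))
e^(−0.262×2.8) = 0.4802; e^(−0.262×4.2) = 0.3327
⟨φ⟩ = 0.39 × (0.4802 − 0.3327) / (0.262 × 1.4) = 0.39 × 0.4020 = 0.1568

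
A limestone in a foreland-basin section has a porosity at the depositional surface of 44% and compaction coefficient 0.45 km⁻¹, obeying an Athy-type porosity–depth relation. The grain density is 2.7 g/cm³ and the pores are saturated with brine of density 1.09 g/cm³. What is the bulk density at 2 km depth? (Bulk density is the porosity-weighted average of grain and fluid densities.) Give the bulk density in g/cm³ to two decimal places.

Porosity at depth: n = 0.44·exp(−0.45×2) = 0.44×0.4066 = 0.1789
Bulk density: ρ_b = (1−n)ρ_g + n·ρ_f = 0.8211×2.7 + 0.1789×1.09
       = 2.217 + 0.195 = 2.412 g/cm³

2.41 g/cm³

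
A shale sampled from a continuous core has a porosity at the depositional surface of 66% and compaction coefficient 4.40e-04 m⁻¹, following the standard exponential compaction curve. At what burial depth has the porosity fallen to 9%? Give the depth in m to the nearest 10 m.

Working in km (1 km = 1000 m; k in km⁻¹ = k in m⁻¹ × 1000):
Invert Athy's law: z = ln(phi₀/phi) / k
z = ln(0.66/0.09) / 0.44 = ln(7.333) / 0.44 = 1.9924 / 0.44 = 4.528 km

4530 m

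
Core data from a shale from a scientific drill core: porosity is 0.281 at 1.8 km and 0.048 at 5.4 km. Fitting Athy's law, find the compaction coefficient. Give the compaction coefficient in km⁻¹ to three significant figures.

Athy: φ(d) = φ₀ e^(−βd) ⇒ φ₁/φ₂ = e^{β(d₂−d₁)} ⇒ β = ln(φ₁/φ₂)/(d₂−d₁)
β = ln(0.281/0.048) / (5.4 − 1.8) = ln(5.854) / 3.6 = 1.7672 / 3.6 = 0.4909 km⁻¹

0.491 km⁻¹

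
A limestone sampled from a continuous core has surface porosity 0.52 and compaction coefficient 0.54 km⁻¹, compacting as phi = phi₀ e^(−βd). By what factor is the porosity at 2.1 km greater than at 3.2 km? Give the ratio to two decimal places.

1.81

phi(d₁)/phi(d₂) = e^(−β·d₁)/e^(−β·d₂) = e^{β(d₂−d₁)}
= exp(0.54 × 1.1) = exp(0.594) = 1.8112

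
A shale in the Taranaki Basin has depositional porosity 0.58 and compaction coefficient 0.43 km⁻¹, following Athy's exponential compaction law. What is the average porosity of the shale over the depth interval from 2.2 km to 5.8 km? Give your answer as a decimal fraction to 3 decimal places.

⟨phi⟩ = (1/(z₂−z₁)) ∫ phi₀ e^(−βz) dz = phi₀·(e^(−β·z₁) − e^(−β·z₂)) / (β·(z₂−z₁))
e^(−0.43×2.2) = 0.3883; e^(−0.43×5.8) = 0.0826
⟨phi⟩ = 0.58 × (0.3883 − 0.0826) / (0.43 × 3.6) = 0.58 × 0.1975 = 0.1145

0.115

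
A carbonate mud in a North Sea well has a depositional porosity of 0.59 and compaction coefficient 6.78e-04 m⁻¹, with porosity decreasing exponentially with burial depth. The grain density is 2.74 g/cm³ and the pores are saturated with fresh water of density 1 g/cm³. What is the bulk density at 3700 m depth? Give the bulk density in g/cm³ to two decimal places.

2.66 g/cm³

Working in km (1 km = 1000 m; c in km⁻¹ = c in m⁻¹ × 1000):
Porosity at depth: n = 0.59·exp(−0.678×3.7) = 0.59×0.0814 = 0.0480
Bulk density: ρ_b = (1−n)ρ_g + n·ρ_f = 0.9520×2.74 + 0.0480×1
       = 2.608 + 0.048 = 2.656 g/cm³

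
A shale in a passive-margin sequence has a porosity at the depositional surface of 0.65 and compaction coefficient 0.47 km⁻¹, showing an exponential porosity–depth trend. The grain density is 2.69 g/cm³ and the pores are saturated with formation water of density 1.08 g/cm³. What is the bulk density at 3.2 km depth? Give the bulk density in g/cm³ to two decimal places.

Porosity at depth: n = 0.65·exp(−0.47×3.2) = 0.65×0.2222 = 0.1445
Bulk density: ρ_b = (1−n)ρ_g + n·ρ_f = 0.8555×2.69 + 0.1445×1.08
       = 2.301 + 0.156 = 2.457 g/cm³

2.46 g/cm³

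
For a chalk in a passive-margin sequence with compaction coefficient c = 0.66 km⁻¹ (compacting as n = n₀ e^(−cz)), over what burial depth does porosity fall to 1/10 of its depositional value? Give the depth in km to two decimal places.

3.49 km

n/n₀ = 1/10 ⇒ exp(−c·z) = 1/10 ⇒ z = ln(10) / c
z = 2.3026 / 0.66 = 3.489 km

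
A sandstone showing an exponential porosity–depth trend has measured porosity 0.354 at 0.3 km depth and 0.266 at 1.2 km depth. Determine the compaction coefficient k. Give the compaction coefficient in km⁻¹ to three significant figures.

Athy: φ(Z) = φ₀ e^(−kZ) ⇒ φ₁/φ₂ = e^{k(Z₂−Z₁)} ⇒ k = ln(φ₁/φ₂)/(Z₂−Z₁)
k = ln(0.354/0.266) / (1.2 − 0.3) = ln(1.331) / 0.9 = 0.2858 / 0.9 = 0.3176 km⁻¹

0.318 km⁻¹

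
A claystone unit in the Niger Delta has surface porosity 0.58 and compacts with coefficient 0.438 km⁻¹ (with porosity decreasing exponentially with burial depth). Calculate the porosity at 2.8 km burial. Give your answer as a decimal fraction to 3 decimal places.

φ = φ₀·exp(−c·z) = 0.58 × exp(−0.438 × 2.8) = 0.58 × exp(−1.226)
  = 0.58 × 0.2933 = 0.1701

0.170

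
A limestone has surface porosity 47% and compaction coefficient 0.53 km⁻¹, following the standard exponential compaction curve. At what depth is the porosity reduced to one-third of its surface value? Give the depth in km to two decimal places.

2.07 km

n/n₀ = 1/3 ⇒ exp(−k·z) = 1/3 ⇒ z = ln(3) / k
z = 1.0986 / 0.53 = 2.073 km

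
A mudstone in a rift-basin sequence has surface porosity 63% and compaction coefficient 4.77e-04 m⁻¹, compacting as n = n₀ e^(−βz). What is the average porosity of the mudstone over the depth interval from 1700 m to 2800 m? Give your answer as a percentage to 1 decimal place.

21.8%

Working in km (1 km = 1000 m; β in km⁻¹ = β in m⁻¹ × 1000):
⟨n⟩ = (1/(z₂−z₁)) ∫ n₀ e^(−βz) dz = n₀·(e^(−β·z₁) − e^(−β·z₂)) / (β·(z₂−z₁))
e^(−0.477×1.7) = 0.4445; e^(−0.477×2.8) = 0.2630
⟨n⟩ = 0.63 × (0.4445 − 0.2630) / (0.477 × 1.1) = 0.63 × 0.3458 = 0.2179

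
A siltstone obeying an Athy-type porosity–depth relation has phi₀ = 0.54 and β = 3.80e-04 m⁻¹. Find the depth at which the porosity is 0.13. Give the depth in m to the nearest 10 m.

Working in km (1 km = 1000 m; β in km⁻¹ = β in m⁻¹ × 1000):
Invert Athy's law: z = ln(phi₀/phi) / β
z = ln(0.54/0.13) / 0.38 = ln(4.154) / 0.38 = 1.4240 / 0.38 = 3.747 km

3750 m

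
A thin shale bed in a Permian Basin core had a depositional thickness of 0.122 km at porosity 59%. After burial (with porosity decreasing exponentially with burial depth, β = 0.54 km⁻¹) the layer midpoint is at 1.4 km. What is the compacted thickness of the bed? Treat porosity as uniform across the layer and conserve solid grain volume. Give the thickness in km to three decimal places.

0.069 km

Porosity at 1.4 km: φ = 0.59·exp(−0.54×1.4) = 0.2770
Solid-volume conservation: h(1−φ) = h₀(1−φ₀) ⇒ h = h₀·(1−φ₀)/(1−φ)
h = 0.122 × (1 − 0.59)/(1 − 0.2770) = 0.122 × 0.5671 = 0.0692 km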